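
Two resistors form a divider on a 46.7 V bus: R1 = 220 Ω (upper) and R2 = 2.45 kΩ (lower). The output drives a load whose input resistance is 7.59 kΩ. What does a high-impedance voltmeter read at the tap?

The load sits in parallel with R2: R2‖R_L = (2450 × 7590) / (2450 + 7590) = 1852 Ω.
V_out = 46.7 × 1852 / (220 + 1852) = 46.7 × 1852/2072 = 41.7 V.

V_out ≈ 41.7 V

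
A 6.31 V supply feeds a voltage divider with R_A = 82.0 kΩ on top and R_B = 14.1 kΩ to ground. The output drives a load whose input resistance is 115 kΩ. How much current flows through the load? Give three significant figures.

R_B‖R_L = 12.56 kΩ; V_out = 6.31 × 12.56/94.56 = 0.8381 V.
I_L = V_out / R_L = 0.8381 / 115 kΩ = 7.29 µA.

I_L ≈ 7.29 µA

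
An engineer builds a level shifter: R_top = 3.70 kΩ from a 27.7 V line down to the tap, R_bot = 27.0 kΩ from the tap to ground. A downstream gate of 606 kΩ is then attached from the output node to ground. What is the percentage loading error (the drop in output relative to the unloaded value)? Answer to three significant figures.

The divider's output (Thévenin) resistance is R_top‖R_bot = 3.254 kΩ.
Fractional drop under load = R_th/(R_th + R_L) = 3.254 / (3.254 + 606) = 0.005341.
So the output falls by 0.534 %.

0.534 %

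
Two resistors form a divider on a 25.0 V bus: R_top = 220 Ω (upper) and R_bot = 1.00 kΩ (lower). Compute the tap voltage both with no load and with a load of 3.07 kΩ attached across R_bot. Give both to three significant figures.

Unloaded: 20.5 V; loaded: 19.4 V

Open-circuit: V = 25.0 × 1000/(220 + 1000) = 20.5 V.
With the load, R_bot becomes R_bot‖R_L = 754.3 Ω, so V = 25.0 × 754.3/974.3 = 19.4 V.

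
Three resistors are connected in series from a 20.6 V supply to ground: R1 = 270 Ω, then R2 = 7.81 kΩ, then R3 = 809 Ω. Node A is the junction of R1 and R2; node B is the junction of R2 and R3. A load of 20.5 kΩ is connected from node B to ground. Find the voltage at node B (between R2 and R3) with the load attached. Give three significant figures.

At node B, R3 is in parallel with the load: R3‖R_L = 778.3 Ω.
Below node A the resistance is R2 + (R3‖R_L) = 8588 Ω, so V_A = 20.6 × 8588/8858 = 19.97 V.
Then V_B = V_A × (R3‖R_L)/(R2 + R3‖R_L) = 19.97 × 778.3/8588 = 1.81 V.

V ≈ 1.81 V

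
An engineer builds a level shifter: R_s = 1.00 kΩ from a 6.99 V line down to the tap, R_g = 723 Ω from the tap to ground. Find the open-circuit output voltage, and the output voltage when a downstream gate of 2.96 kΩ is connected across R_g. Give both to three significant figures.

Open-circuit: V = 6.99 × 723/(1000 + 723) = 2.93 V.
With the load, R_g becomes R_g‖R_L = 581.1 Ω, so V = 6.99 × 581.1/1581 = 2.57 V.

Unloaded: 2.93 V; loaded: 2.57 V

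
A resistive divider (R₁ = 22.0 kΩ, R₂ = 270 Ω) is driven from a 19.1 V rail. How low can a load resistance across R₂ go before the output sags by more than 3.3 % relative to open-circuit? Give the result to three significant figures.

Output resistance R_th = R₁‖R₂ = (22000 × 270)/22270 = 266.7 Ω.
The fractional drop is R_th/(R_th + R_L); requiring this ≤ 0.0330 gives R_L ≥ R_th(1/0.0330 − 1) = 266.7 × 29.30 = 7.82 kΩ.

R_L(min) ≈ 7.82 kΩ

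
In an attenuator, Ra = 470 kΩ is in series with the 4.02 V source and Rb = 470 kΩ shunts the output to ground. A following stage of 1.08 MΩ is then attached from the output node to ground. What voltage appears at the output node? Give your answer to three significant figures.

The load sits in parallel with Rb: Rb‖R_L = (470 × 1080) / (470 + 1080) = 327.5 kΩ.
V_out = 4.02 × 327.5 / (470 + 327.5) = 4.02 × 327.5/797.5 = 1.65 V.

V_out ≈ 1.65 V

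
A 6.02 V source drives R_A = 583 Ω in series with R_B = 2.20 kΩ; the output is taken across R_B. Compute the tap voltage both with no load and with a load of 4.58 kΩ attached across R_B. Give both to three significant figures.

Unloaded: 4.76 V; loaded: 4.32 V

Open-circuit: V = 6.02 × 2200/(583 + 2200) = 4.76 V.
With the load, R_B becomes R_B‖R_L = 1486 Ω, so V = 6.02 × 1486/2069 = 4.32 V.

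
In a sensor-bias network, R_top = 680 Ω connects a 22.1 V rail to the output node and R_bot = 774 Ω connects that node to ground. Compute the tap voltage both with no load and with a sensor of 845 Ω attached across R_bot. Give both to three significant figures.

Unloaded: 11.8 V; loaded: 8.24 V

Open-circuit: V = 22.1 × 774/(680 + 774) = 11.8 V.
With the load, R_bot becomes R_bot‖R_L = 404.0 Ω, so V = 22.1 × 404.0/1084 = 8.24 V.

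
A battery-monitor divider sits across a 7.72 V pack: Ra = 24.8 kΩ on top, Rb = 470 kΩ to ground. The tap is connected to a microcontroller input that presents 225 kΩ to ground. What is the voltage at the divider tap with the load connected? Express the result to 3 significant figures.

The load sits in parallel with Rb: Rb‖R_L = (470 × 225) / (470 + 225) = 152.2 kΩ.
V_out = 7.72 × 152.2 / (24.8 + 152.2) = 7.72 × 152.2/177.0 = 6.64 V.

V_out ≈ 6.64 V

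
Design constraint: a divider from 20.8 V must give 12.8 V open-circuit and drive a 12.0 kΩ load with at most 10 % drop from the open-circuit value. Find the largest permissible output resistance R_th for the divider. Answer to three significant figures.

R_th ≤ 1.33 kΩ

Loading drop = R_th/(R_th + R_L) ≤ 0.100, so R_th ≤ R_L · ε/(1−ε) = 12.0 kΩ × 0.100/0.9000 = 1.33 kΩ.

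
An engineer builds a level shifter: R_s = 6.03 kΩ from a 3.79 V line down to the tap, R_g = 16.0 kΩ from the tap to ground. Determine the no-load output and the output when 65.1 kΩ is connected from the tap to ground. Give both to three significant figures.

Open-circuit: V = 3.79 × 16.0/(6.03 + 16.0) = 2.75 V.
With the load, R_g becomes R_g‖R_L = 12.84 kΩ, so V = 3.79 × 12.84/18.87 = 2.58 V.

Unloaded: 2.75 V; loaded: 2.58 V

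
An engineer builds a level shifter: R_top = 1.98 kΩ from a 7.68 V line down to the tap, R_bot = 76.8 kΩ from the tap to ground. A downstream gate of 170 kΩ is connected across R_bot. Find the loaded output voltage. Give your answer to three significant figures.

V_out ≈ 7.40 V

The load sits in parallel with R_bot: R_bot‖R_L = (76.8 × 170) / (76.8 + 170) = 52.90 kΩ.
V_out = 7.68 × 52.90 / (1.98 + 52.90) = 7.68 × 52.90/54.88 = 7.40 V.
(Unloaded it would have been 7.49 V.)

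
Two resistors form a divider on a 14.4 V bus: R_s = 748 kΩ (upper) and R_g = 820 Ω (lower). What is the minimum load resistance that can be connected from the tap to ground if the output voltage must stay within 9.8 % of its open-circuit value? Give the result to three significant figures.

Output resistance R_th = R_s‖R_g = (748000 × 820)/748800 = 819.1 Ω.
The fractional drop is R_th/(R_th + R_L); requiring this ≤ 0.0980 gives R_L ≥ R_th(1/0.0980 − 1) = 819.1 × 9.204 = 7.54 kΩ.

R_L(min) ≈ 7.54 kΩ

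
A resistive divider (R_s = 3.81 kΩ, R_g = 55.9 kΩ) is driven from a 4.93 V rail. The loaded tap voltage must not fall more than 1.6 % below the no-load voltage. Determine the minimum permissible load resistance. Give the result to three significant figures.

R_L(min) ≈ 219 kΩ

Output resistance R_th = R_s‖R_g = (3.81 × 55.9)/59.71 = 3.567 kΩ.
The fractional drop is R_th/(R_th + R_L); requiring this ≤ 0.0160 gives R_L ≥ R_th(1/0.0160 − 1) = 3.567 × 61.50 = 219 kΩ.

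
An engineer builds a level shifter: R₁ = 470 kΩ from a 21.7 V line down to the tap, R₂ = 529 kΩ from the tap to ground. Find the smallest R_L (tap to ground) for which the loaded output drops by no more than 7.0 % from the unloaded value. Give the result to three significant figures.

Output resistance R_th = R₁‖R₂ = (470 × 529)/999.0 = 248.9 kΩ.
The fractional drop is R_th/(R_th + R_L); requiring this ≤ 0.0700 gives R_L ≥ R_th(1/0.0700 − 1) = 248.9 × 13.29 = 3.31 MΩ.

R_L(min) ≈ 3.31 MΩ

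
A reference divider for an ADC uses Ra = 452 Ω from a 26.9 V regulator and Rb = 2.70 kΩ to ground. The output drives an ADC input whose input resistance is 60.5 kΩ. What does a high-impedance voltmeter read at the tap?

The load sits in parallel with Rb: Rb‖R_L = (2700 × 60500) / (2700 + 60500) = 2585 Ω.
V_out = 26.9 × 2585 / (452 + 2585) = 26.9 × 2585/3037 = 22.9 V.
(Unloaded it would have been 23.0 V.)

V_out ≈ 22.9 V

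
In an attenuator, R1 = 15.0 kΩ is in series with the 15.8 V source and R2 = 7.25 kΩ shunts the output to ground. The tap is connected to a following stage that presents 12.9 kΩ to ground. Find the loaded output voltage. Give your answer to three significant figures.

V_out ≈ 3.73 V

The load sits in parallel with R2: R2‖R_L = (7.25 × 12.9) / (7.25 + 12.9) = 4.641 kΩ.
V_out = 15.8 × 4.641 / (15.0 + 4.641) = 15.8 × 4.641/19.64 = 3.73 V.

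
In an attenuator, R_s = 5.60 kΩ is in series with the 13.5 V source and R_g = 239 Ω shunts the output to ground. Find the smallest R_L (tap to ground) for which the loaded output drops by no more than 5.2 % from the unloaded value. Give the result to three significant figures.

Output resistance R_th = R_s‖R_g = (5600 × 239)/5839 = 229.2 Ω.
The fractional drop is R_th/(R_th + R_L); requiring this ≤ 0.0520 gives R_L ≥ R_th(1/0.0520 − 1) = 229.2 × 18.23 = 4.18 kΩ.

R_L(min) ≈ 4.18 kΩ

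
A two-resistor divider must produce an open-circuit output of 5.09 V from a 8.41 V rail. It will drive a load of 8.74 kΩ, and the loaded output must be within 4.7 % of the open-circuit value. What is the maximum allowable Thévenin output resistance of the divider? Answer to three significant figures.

R_th ≤ 431 Ω

Loading drop = R_th/(R_th + R_L) ≤ 0.0470, so R_th ≤ R_L · ε/(1−ε) = 8.74 kΩ × 0.0470/0.9530 = 431 Ω.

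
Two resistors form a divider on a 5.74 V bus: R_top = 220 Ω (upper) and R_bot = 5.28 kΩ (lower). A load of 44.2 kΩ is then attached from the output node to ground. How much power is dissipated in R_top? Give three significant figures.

Total resistance from the source is R_top + (R_bot‖R_L) = 4937 Ω, so I = 5.74/4937 Ω = 1.163 mA.
P = I²·R_top = (1.163 mA)² × 220 Ω = 0.297 mW.

P ≈ 0.297 mW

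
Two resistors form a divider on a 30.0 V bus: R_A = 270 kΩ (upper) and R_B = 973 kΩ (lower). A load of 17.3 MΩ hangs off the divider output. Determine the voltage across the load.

The load sits in parallel with R_B: R_B‖R_L = (973 × 17300) / (973 + 17300) = 921.2 kΩ.
V_out = 30.0 × 921.2 / (270 + 921.2) = 30.0 × 921.2/1191 = 23.2 V.
(Unloaded it would have been 23.5 V.)

V_out ≈ 23.2 V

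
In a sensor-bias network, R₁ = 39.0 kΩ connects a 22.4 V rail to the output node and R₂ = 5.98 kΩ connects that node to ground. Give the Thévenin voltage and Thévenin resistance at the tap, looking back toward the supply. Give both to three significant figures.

V_th is the open-circuit tap voltage: 22.4 × 5.98/(39.0 + 5.98) = 2.98 V.
With the supply zeroed, R₁ and R₂ appear in parallel from the tap: R_th = R₁‖R₂ = (39.0 × 5.98)/44.98 = 5.18 kΩ.

V_th = 2.98 V, R_th = 5.18 kΩ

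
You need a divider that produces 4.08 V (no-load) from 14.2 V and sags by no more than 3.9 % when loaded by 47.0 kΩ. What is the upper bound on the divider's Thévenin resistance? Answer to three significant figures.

R_th ≤ 1.91 kΩ

Loading drop = R_th/(R_th + R_L) ≤ 0.0390, so R_th ≤ R_L · ε/(1−ε) = 47.0 kΩ × 0.0390/0.9610 = 1.91 kΩ.
(Any R1, R2 with R2/(R1+R2) = 0.287 and R1‖R2 ≤ 1.91 kΩ will meet the spec.)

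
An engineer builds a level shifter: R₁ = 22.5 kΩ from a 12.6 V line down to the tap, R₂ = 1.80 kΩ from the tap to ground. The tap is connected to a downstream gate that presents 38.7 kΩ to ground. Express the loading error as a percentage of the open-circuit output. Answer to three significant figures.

4.13 %

The divider's output (Thévenin) resistance is R₁‖R₂ = 1.667 kΩ.
Fractional drop under load = R_th/(R_th + R_L) = 1.667 / (1.667 + 38.7) = 0.04129.
So the output falls by 4.13 %.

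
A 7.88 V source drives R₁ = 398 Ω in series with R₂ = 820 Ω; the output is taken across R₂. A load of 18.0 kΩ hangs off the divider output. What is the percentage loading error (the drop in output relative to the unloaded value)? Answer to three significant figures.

The divider's output (Thévenin) resistance is R₁‖R₂ = 267.9 Ω.
Fractional drop under load = R_th/(R_th + R_L) = 267.9 / (267.9 + 18000) = 0.01467.
So the output falls by 1.47 %.

1.47 %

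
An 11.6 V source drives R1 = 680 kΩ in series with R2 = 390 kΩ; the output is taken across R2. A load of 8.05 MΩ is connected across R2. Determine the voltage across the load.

The load sits in parallel with R2: R2‖R_L = (390 × 8050) / (390 + 8050) = 372.0 kΩ.
V_out = 11.6 × 372.0 / (680 + 372.0) = 11.6 × 372.0/1052 = 4.10 V.

V_out ≈ 4.10 V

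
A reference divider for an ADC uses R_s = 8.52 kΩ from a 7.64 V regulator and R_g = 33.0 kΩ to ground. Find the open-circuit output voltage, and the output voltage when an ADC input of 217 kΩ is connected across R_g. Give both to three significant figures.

Unloaded: 6.07 V; loaded: 5.89 V

Open-circuit: V = 7.64 × 33.0/(8.52 + 33.0) = 6.07 V.
With the load, R_g becomes R_g‖R_L = 28.64 kΩ, so V = 7.64 × 28.64/37.16 = 5.89 V.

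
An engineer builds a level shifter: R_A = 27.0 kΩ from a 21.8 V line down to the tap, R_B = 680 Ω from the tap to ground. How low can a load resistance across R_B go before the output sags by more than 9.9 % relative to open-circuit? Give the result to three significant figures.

R_L(min) ≈ 6.04 kΩ

Output resistance R_th = R_A‖R_B = (27000 × 680)/27680 = 663.3 Ω.
The fractional drop is R_th/(R_th + R_L); requiring this ≤ 0.0990 gives R_L ≥ R_th(1/0.0990 − 1) = 663.3 × 9.101 = 6.04 kΩ.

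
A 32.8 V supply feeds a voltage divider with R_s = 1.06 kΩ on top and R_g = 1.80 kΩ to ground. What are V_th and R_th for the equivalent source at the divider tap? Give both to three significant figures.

V_th is the open-circuit tap voltage: 32.8 × 1.80/(1.06 + 1.80) = 20.6 V.
With the supply zeroed, R_s and R_g appear in parallel from the tap: R_th = R_s‖R_g = (1.06 × 1.80)/2.860 = 667 Ω.

V_th = 20.6 V, R_th = 667 Ω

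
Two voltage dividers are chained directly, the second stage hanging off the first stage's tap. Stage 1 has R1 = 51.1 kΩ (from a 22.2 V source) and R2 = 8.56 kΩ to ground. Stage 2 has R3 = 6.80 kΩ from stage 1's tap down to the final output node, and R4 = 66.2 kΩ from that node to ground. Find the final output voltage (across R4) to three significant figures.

Stage 2 presents R3+R4 = 73.00 kΩ as a load on stage 1's tap.
Stage 1's lower leg becomes R2‖(R3+R4) = 7.662 kΩ, so V_mid = 22.2 × 7.662/58.76 = 2.895 V.
Stage 2 is itself unloaded: V_out = V_mid × R4/(R3+R4) = 2.895 × 66.2/73.00 = 2.62 V.

V_out ≈ 2.62 V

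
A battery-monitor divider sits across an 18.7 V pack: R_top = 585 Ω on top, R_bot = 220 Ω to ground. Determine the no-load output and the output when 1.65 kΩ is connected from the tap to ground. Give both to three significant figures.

Unloaded: 5.11 V; loaded: 4.66 V

Open-circuit: V = 18.7 × 220/(585 + 220) = 5.11 V.
With the load, R_bot becomes R_bot‖R_L = 194.1 Ω, so V = 18.7 × 194.1/779.1 = 4.66 V.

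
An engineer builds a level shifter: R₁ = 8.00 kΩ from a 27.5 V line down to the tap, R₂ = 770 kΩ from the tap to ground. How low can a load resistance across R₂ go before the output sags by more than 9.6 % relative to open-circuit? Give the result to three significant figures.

Output resistance R_th = R₁‖R₂ = (8.00 × 770)/778.0 = 7.918 kΩ.
The fractional drop is R_th/(R_th + R_L); requiring this ≤ 0.0960 gives R_L ≥ R_th(1/0.0960 − 1) = 7.918 × 9.417 = 74.6 kΩ.

R_L(min) ≈ 74.6 kΩ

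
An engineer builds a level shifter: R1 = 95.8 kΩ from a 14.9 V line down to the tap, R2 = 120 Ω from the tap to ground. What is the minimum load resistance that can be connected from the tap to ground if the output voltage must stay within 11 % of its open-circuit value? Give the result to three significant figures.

R_L(min) ≈ 970 Ω

Output resistance R_th = R1‖R2 = (95800 × 120)/95920 = 119.8 Ω.
The fractional drop is R_th/(R_th + R_L); requiring this ≤ 0.110 gives R_L ≥ R_th(1/0.110 − 1) = 119.8 × 8.091 = 970 Ω.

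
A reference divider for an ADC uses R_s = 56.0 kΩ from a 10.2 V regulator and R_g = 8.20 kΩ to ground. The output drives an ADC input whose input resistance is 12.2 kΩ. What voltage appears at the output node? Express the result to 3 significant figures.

V_out ≈ 0.821 V

The load sits in parallel with R_g: R_g‖R_L = (8.20 × 12.2) / (8.20 + 12.2) = 4.904 kΩ.
V_out = 10.2 × 4.904 / (56.0 + 4.904) = 10.2 × 4.904/60.90 = 0.821 V.
(Unloaded it would have been 1.30 V.)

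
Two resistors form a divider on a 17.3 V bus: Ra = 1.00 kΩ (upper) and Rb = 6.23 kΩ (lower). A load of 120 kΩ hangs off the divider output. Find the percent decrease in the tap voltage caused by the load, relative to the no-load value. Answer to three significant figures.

0.713 %

The divider's output (Thévenin) resistance is Ra‖Rb = 0.8617 kΩ.
Fractional drop under load = R_th/(R_th + R_L) = 0.8617 / (0.8617 + 120) = 0.007130.
So the output falls by 0.713 %.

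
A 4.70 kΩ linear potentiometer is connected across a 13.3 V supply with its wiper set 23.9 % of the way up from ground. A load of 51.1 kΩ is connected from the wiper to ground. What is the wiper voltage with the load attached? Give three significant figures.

V ≈ 3.13 V

The wiper splits the pot into (1−α)R = 3.577 kΩ above and αR = 1.123 kΩ below.
Lower section ‖ load = 1.099 kΩ.
V_wiper = 13.3 × 1.099/(3.577 + 1.099) = 3.13 V.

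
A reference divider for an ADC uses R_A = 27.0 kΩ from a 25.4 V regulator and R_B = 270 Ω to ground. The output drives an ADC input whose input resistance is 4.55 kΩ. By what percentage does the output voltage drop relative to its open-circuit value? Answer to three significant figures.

5.55 %

The divider's output (Thévenin) resistance is R_A‖R_B = 267.3 Ω.
Fractional drop under load = R_th/(R_th + R_L) = 267.3 / (267.3 + 4550) = 0.05549.
So the output falls by 5.55 %.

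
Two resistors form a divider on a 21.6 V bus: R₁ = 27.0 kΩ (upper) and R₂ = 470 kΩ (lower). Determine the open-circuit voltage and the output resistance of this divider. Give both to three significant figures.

V_th = 20.4 V, R_th = 25.5 kΩ

V_th is the open-circuit tap voltage: 21.6 × 470/(27.0 + 470) = 20.4 V.
With the supply zeroed, R₁ and R₂ appear in parallel from the tap: R_th = R₁‖R₂ = (27.0 × 470)/497.0 = 25.5 kΩ.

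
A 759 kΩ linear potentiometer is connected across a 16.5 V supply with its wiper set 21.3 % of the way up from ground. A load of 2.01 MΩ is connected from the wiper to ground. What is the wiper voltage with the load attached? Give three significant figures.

The wiper splits the pot into (1−α)R = 597.3 kΩ above and αR = 161.7 kΩ below.
Lower section ‖ load = 149.6 kΩ.
V_wiper = 16.5 × 149.6/(597.3 + 149.6) = 3.31 V.

V ≈ 3.31 V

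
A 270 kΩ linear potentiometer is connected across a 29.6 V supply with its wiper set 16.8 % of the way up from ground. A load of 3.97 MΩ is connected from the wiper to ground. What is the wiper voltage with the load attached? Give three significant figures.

The wiper splits the pot into (1−α)R = 224.6 kΩ above and αR = 45.36 kΩ below.
Lower section ‖ load = 44.85 kΩ.
V_wiper = 29.6 × 44.85/(224.6 + 44.85) = 4.93 V.

V ≈ 4.93 V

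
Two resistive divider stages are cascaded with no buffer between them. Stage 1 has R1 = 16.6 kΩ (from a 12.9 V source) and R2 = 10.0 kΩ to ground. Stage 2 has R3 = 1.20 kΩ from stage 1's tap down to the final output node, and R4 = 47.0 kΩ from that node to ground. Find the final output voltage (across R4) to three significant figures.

V_out ≈ 4.19 V

Stage 2 presents R3+R4 = 48.20 kΩ as a load on stage 1's tap.
Stage 1's lower leg becomes R2‖(R3+R4) = 8.282 kΩ, so V_mid = 12.9 × 8.282/24.88 = 4.294 V.
Stage 2 is itself unloaded: V_out = V_mid × R4/(R3+R4) = 4.294 × 47.0/48.20 = 4.19 V.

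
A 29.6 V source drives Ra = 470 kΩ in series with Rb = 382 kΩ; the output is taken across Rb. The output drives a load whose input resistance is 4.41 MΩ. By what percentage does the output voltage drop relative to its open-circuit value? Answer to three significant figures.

4.56 %

The divider's output (Thévenin) resistance is Ra‖Rb = 210.7 kΩ.
Fractional drop under load = R_th/(R_th + R_L) = 210.7 / (210.7 + 4410) = 0.04560.
So the output falls by 4.56 %.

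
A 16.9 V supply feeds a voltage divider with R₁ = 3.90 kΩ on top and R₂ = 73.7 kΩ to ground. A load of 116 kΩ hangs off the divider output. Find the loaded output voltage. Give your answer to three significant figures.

V_out ≈ 15.6 V

The load sits in parallel with R₂: R₂‖R_L = (73.7 × 116) / (73.7 + 116) = 45.07 kΩ.
V_out = 16.9 × 45.07 / (3.90 + 45.07) = 16.9 × 45.07/48.97 = 15.6 V.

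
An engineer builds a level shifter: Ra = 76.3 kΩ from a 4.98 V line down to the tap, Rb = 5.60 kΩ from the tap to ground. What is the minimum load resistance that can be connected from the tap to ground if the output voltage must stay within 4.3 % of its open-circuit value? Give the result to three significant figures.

Output resistance R_th = Ra‖Rb = (76.3 × 5.60)/81.90 = 5.217 kΩ.
The fractional drop is R_th/(R_th + R_L); requiring this ≤ 0.0430 gives R_L ≥ R_th(1/0.0430 − 1) = 5.217 × 22.26 = 116 kΩ.

R_L(min) ≈ 116 kΩ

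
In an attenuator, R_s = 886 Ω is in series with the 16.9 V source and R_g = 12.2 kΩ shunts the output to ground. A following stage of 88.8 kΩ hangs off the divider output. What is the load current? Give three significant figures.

I_L ≈ 0.176 mA

R_g‖R_L = 10730 Ω; V_out = 16.9 × 10730/11610 = 15.61 V.
I_L = V_out / R_L = 15.61 / 88.8 kΩ = 0.176 mA.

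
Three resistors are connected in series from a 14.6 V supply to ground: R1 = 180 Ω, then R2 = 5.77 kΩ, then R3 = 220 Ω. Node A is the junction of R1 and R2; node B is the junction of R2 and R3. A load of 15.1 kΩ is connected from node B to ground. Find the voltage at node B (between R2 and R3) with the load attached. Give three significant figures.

V ≈ 0.513 V

At node B, R3 is in parallel with the load: R3‖R_L = 216.8 Ω.
Below node A the resistance is R2 + (R3‖R_L) = 5987 Ω, so V_A = 14.6 × 5987/6167 = 14.17 V.
Then V_B = V_A × (R3‖R_L)/(R2 + R3‖R_L) = 14.17 × 216.8/5987 = 0.513 V.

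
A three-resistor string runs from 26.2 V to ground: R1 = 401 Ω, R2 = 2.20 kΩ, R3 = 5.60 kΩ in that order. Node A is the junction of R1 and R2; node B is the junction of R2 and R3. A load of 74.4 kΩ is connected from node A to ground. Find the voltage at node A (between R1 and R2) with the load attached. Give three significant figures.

V ≈ 24.8 V

Below node A the series string R2+R3 = 7800 Ω sits in parallel with the 74400 Ω load: 7060 Ω.
V_A = 26.2 × 7060/(401 + 7060) = 24.8 V.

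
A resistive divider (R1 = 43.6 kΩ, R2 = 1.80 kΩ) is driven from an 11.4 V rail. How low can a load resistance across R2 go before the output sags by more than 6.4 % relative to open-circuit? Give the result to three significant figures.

R_L(min) ≈ 25.3 kΩ

Output resistance R_th = R1‖R2 = (43.6 × 1.80)/45.40 = 1.729 kΩ.
The fractional drop is R_th/(R_th + R_L); requiring this ≤ 0.0640 gives R_L ≥ R_th(1/0.0640 − 1) = 1.729 × 14.62 = 25.3 kΩ.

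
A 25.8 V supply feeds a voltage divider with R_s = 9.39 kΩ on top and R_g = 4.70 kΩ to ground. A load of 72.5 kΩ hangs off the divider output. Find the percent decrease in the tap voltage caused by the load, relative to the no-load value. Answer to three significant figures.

The divider's output (Thévenin) resistance is R_s‖R_g = 3.132 kΩ.
Fractional drop under load = R_th/(R_th + R_L) = 3.132 / (3.132 + 72.5) = 0.04141.
So the output falls by 4.14 %.

4.14 %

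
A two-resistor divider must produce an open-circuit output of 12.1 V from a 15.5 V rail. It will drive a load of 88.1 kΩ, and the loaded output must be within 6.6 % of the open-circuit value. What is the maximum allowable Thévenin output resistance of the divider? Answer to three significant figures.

R_th ≤ 6.23 kΩ

Loading drop = R_th/(R_th + R_L) ≤ 0.0660, so R_th ≤ R_L · ε/(1−ε) = 88.1 kΩ × 0.0660/0.9340 = 6.23 kΩ.
(Any R1, R2 with R2/(R1+R2) = 0.781 and R1‖R2 ≤ 6.23 kΩ will meet the spec.)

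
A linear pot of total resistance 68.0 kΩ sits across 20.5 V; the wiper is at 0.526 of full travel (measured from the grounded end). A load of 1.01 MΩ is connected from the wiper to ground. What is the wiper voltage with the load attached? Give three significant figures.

V ≈ 10.6 V

The wiper splits the pot into (1−α)R = 32.23 kΩ above and αR = 35.77 kΩ below.
Lower section ‖ load = 34.54 kΩ.
V_wiper = 20.5 × 34.54/(32.23 + 34.54) = 10.6 V.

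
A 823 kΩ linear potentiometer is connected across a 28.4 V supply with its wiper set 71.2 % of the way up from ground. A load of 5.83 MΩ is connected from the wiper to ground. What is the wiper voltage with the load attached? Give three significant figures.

The wiper splits the pot into (1−α)R = 237.0 kΩ above and αR = 586.0 kΩ below.
Lower section ‖ load = 532.5 kΩ.
V_wiper = 28.4 × 532.5/(237.0 + 532.5) = 19.7 V.

V ≈ 19.7 V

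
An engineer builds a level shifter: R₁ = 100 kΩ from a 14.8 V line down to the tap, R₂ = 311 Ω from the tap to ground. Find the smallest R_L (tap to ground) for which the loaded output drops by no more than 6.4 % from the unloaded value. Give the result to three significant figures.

R_L(min) ≈ 4.53 kΩ

Output resistance R_th = R₁‖R₂ = (100000 × 311)/100300 = 310.0 Ω.
The fractional drop is R_th/(R_th + R_L); requiring this ≤ 0.0640 gives R_L ≥ R_th(1/0.0640 − 1) = 310.0 × 14.62 = 4.53 kΩ.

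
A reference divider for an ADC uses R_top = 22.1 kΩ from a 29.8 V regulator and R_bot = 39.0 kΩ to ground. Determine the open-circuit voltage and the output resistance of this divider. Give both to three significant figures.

V_th is the open-circuit tap voltage: 29.8 × 39.0/(22.1 + 39.0) = 19.0 V.
With the supply zeroed, R_top and R_bot appear in parallel from the tap: R_th = R_top‖R_bot = (22.1 × 39.0)/61.10 = 14.1 kΩ.

V_th = 19.0 V, R_th = 14.1 kΩ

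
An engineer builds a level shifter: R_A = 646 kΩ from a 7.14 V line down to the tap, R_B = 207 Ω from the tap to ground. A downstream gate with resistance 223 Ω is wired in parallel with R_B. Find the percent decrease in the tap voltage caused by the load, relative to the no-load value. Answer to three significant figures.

The divider's output (Thévenin) resistance is R_A‖R_B = 206.9 Ω.
Fractional drop under load = R_th/(R_th + R_L) = 206.9 / (206.9 + 223) = 0.4813.
So the output falls by 48.1 %.

48.1 %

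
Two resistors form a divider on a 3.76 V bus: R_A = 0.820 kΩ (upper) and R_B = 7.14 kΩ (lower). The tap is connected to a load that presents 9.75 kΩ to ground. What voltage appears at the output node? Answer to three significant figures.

The load sits in parallel with R_B: R_B‖R_L = (7140 × 9750) / (7140 + 9750) = 4122 Ω.
V_out = 3.76 × 4122 / (820 + 4122) = 3.76 × 4122/4942 = 3.14 V.
(Unloaded it would have been 3.37 V.)

V_out ≈ 3.14 V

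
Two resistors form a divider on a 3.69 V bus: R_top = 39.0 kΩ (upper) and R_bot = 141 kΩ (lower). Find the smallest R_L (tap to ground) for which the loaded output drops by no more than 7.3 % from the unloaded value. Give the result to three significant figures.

R_L(min) ≈ 388 kΩ

Output resistance R_th = R_top‖R_bot = (39.0 × 141)/180.0 = 30.55 kΩ.
The fractional drop is R_th/(R_th + R_L); requiring this ≤ 0.0730 gives R_L ≥ R_th(1/0.0730 − 1) = 30.55 × 12.70 = 388 kΩ.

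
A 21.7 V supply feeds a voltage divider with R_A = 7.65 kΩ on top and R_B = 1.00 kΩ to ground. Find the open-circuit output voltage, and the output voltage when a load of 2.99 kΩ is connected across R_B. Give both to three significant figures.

Open-circuit: V = 21.7 × 1.00/(7.65 + 1.00) = 2.51 V.
With the load, R_B becomes R_B‖R_L = 0.7494 kΩ, so V = 21.7 × 0.7494/8.399 = 1.94 V.

Unloaded: 2.51 V; loaded: 1.94 V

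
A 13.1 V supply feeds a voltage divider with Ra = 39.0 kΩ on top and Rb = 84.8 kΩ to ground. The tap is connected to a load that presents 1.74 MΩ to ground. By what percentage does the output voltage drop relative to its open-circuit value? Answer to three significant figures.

The divider's output (Thévenin) resistance is Ra‖Rb = 26.71 kΩ.
Fractional drop under load = R_th/(R_th + R_L) = 26.71 / (26.71 + 1740) = 0.01512.
So the output falls by 1.51 %.

1.51 %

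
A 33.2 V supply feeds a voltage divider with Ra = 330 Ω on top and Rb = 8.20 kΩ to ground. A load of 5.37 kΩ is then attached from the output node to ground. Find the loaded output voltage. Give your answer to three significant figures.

The load sits in parallel with Rb: Rb‖R_L = (8200 × 5370) / (8200 + 5370) = 3245 Ω.
V_out = 33.2 × 3245 / (330 + 3245) = 33.2 × 3245/3575 = 30.1 V.

V_out ≈ 30.1 V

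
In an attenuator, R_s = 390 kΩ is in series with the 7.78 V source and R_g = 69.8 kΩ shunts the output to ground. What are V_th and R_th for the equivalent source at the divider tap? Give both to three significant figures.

V_th is the open-circuit tap voltage: 7.78 × 69.8/(390 + 69.8) = 1.18 V.
With the supply zeroed, R_s and R_g appear in parallel from the tap: R_th = R_s‖R_g = (390 × 69.8)/459.8 = 59.2 kΩ.

V_th = 1.18 V, R_th = 59.2 kΩ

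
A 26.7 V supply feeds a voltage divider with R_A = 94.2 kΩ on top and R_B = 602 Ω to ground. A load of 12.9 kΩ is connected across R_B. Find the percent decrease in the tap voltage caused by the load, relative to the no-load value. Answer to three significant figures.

The divider's output (Thévenin) resistance is R_A‖R_B = 598.2 Ω.
Fractional drop under load = R_th/(R_th + R_L) = 598.2 / (598.2 + 12900) = 0.04432.
So the output falls by 4.43 %.

4.43 %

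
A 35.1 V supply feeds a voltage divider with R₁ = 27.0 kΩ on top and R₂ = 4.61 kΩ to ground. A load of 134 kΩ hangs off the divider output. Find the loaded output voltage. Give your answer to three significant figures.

The load sits in parallel with R₂: R₂‖R_L = (4.61 × 134) / (4.61 + 134) = 4.457 kΩ.
V_out = 35.1 × 4.457 / (27.0 + 4.457) = 35.1 × 4.457/31.46 = 4.97 V.
(Unloaded it would have been 5.12 V.)

V_out ≈ 4.97 V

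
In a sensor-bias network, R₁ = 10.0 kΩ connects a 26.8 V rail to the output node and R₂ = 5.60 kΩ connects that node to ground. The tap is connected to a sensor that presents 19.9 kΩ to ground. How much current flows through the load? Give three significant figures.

R₂‖R_L = 4.370 kΩ; V_out = 26.8 × 4.370/14.37 = 8.150 V.
I_L = V_out / R_L = 8.150 / 19.9 kΩ = 0.410 mA.

I_L ≈ 0.410 mA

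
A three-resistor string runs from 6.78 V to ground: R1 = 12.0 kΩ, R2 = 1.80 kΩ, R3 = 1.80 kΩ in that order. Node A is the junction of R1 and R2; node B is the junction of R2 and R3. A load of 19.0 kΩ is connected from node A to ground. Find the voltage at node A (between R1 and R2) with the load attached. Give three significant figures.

Below node A the series string R2+R3 = 3.600 kΩ sits in parallel with the 19.0 kΩ load: 3.027 kΩ.
V_A = 6.78 × 3.027/(12.0 + 3.027) = 1.37 V.

V ≈ 1.37 V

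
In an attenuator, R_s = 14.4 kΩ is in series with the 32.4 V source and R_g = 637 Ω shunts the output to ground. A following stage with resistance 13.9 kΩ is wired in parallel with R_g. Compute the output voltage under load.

The load sits in parallel with R_g: R_g‖R_L = (637 × 13900) / (637 + 13900) = 609.1 Ω.
V_out = 32.4 × 609.1 / (14400 + 609.1) = 32.4 × 609.1/15010 = 1.31 V.

V_out ≈ 1.31 V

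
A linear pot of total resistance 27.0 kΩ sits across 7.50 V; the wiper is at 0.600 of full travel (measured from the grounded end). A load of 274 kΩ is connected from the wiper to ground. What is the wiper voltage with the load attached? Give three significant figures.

V ≈ 4.40 V

The wiper splits the pot into (1−α)R = 10.80 kΩ above and αR = 16.20 kΩ below.
Lower section ‖ load = 15.30 kΩ.
V_wiper = 7.50 × 15.30/(10.80 + 15.30) = 4.40 V.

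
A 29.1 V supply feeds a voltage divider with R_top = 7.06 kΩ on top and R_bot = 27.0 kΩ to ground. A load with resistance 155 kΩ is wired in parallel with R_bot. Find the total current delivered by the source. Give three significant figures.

R_bot‖R_L = 22.99 kΩ, so the source sees R_top + R_bot‖R_L = 30.05 kΩ.
I = 29.1 V / 30.05 kΩ = 0.968 mA.

I ≈ 0.968 mA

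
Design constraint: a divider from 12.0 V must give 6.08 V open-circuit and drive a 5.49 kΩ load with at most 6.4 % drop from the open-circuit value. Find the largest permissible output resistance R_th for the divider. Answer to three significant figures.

R_th ≤ 375 Ω

Loading drop = R_th/(R_th + R_L) ≤ 0.0640, so R_th ≤ R_L · ε/(1−ε) = 5.49 kΩ × 0.0640/0.9360 = 375 Ω.
(Any R1, R2 with R2/(R1+R2) = 0.507 and R1‖R2 ≤ 375 Ω will meet the spec.)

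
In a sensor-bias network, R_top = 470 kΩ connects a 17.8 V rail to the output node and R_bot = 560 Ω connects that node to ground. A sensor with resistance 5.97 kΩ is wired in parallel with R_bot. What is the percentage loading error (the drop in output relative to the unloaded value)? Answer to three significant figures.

Unloaded V = 17.8 × 560/470600 = 0.021183 V.
Loaded: R_bot‖R_L = 512.0 Ω, giving V = 17.8 × 512.0/470500 = 0.019369 V.
Drop = (0.021183 − 0.019369) / 0.021183 = 8.57 %.

8.57 %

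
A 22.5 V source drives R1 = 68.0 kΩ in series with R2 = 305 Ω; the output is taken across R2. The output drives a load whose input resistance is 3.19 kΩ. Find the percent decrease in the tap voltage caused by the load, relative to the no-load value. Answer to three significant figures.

8.69 %

Unloaded V = 22.5 × 305/68300 = 0.10047 V.
Loaded: R2‖R_L = 278.4 Ω, giving V = 22.5 × 278.4/68280 = 0.091737 V.
Drop = (0.10047 − 0.091737) / 0.10047 = 8.69 %.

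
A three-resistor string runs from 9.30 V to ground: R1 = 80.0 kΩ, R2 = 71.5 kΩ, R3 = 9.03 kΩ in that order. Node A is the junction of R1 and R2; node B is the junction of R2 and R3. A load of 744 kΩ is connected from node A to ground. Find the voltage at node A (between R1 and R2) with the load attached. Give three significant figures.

V ≈ 4.43 V

Below node A the series string R2+R3 = 80.53 kΩ sits in parallel with the 744 kΩ load: 72.66 kΩ.
V_A = 9.30 × 72.66/(80.0 + 72.66) = 4.43 V.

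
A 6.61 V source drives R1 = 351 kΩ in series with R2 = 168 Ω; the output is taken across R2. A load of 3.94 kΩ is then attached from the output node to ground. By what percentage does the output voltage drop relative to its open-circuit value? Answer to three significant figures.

4.09 %

The divider's output (Thévenin) resistance is R1‖R2 = 167.9 Ω.
Fractional drop under load = R_th/(R_th + R_L) = 167.9 / (167.9 + 3940) = 0.04088.
So the output falls by 4.09 %.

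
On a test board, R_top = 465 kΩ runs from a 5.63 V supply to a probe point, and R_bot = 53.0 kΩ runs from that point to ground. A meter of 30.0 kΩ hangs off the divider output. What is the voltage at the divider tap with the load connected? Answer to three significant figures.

V_out ≈ 0.223 V

The load sits in parallel with R_bot: R_bot‖R_L = (53.0 × 30.0) / (53.0 + 30.0) = 19.16 kΩ.
V_out = 5.63 × 19.16 / (465 + 19.16) = 5.63 × 19.16/484.2 = 0.223 V.
(Unloaded it would have been 0.576 V.)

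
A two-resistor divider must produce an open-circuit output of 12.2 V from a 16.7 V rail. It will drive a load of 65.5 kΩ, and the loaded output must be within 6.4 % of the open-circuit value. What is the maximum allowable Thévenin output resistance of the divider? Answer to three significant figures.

Loading drop = R_th/(R_th + R_L) ≤ 0.0640, so R_th ≤ R_L · ε/(1−ε) = 65.5 kΩ × 0.0640/0.9360 = 4.48 kΩ.
(Any R1, R2 with R2/(R1+R2) = 0.731 and R1‖R2 ≤ 4.48 kΩ will meet the spec.)

R_th ≤ 4.48 kΩ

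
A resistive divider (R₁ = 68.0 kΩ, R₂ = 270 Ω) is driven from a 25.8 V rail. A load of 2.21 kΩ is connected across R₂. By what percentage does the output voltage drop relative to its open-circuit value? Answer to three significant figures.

10.8 %

The divider's output (Thévenin) resistance is R₁‖R₂ = 268.9 Ω.
Fractional drop under load = R_th/(R_th + R_L) = 268.9 / (268.9 + 2210) = 0.1085.
So the output falls by 10.8 %.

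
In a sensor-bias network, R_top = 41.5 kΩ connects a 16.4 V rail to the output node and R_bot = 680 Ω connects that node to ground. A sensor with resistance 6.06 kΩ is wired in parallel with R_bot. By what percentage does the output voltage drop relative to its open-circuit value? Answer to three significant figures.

9.94 %

The divider's output (Thévenin) resistance is R_top‖R_bot = 669.0 Ω.
Fractional drop under load = R_th/(R_th + R_L) = 669.0 / (669.0 + 6060) = 0.09943.
So the output falls by 9.94 %.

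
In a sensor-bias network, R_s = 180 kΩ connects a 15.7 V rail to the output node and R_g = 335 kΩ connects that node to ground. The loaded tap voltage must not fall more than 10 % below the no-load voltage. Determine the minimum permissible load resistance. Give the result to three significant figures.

R_L(min) ≈ 1.05 MΩ

Output resistance R_th = R_s‖R_g = (180 × 335)/515.0 = 117.1 kΩ.
The fractional drop is R_th/(R_th + R_L); requiring this ≤ 0.100 gives R_L ≥ R_th(1/0.100 − 1) = 117.1 × 9.000 = 1.05 MΩ.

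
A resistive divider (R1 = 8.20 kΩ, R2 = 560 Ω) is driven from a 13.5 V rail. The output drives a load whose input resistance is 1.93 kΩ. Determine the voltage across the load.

V_out ≈ 0.679 V

The load sits in parallel with R2: R2‖R_L = (560 × 1930) / (560 + 1930) = 434.1 Ω.
V_out = 13.5 × 434.1 / (8200 + 434.1) = 13.5 × 434.1/8634 = 0.679 V.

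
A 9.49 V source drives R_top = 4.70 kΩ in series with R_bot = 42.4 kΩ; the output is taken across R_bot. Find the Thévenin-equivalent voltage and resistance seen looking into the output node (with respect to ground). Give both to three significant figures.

V_th is the open-circuit tap voltage: 9.49 × 42.4/(4.70 + 42.4) = 8.54 V.
With the supply zeroed, R_top and R_bot appear in parallel from the tap: R_th = R_top‖R_bot = (4.70 × 42.4)/47.10 = 4.23 kΩ.

V_th = 8.54 V, R_th = 4.23 kΩ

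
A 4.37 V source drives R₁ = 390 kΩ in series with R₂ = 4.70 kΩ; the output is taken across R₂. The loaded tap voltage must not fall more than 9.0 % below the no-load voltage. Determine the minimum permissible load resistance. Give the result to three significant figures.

Output resistance R_th = R₁‖R₂ = (390 × 4.70)/394.7 = 4.644 kΩ.
The fractional drop is R_th/(R_th + R_L); requiring this ≤ 0.0900 gives R_L ≥ R_th(1/0.0900 − 1) = 4.644 × 10.11 = 47.0 kΩ.

R_L(min) ≈ 47.0 kΩ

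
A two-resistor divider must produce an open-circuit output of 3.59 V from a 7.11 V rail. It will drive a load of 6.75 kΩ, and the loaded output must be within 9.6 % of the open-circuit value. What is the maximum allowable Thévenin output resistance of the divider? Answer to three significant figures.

Loading drop = R_th/(R_th + R_L) ≤ 0.0960, so R_th ≤ R_L · ε/(1−ε) = 6.75 kΩ × 0.0960/0.9040 = 717 Ω.
(Any R1, R2 with R2/(R1+R2) = 0.505 and R1‖R2 ≤ 717 Ω will meet the spec.)

R_th ≤ 717 Ω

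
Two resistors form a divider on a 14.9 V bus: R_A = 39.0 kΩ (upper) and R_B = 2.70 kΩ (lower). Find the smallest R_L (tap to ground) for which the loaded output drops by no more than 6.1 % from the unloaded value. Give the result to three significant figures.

R_L(min) ≈ 38.9 kΩ

Output resistance R_th = R_A‖R_B = (39.0 × 2.70)/41.70 = 2.525 kΩ.
The fractional drop is R_th/(R_th + R_L); requiring this ≤ 0.0610 gives R_L ≥ R_th(1/0.0610 − 1) = 2.525 × 15.39 = 38.9 kΩ.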